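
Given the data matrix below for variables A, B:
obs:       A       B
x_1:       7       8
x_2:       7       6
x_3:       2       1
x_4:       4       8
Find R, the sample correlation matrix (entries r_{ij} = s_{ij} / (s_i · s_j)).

Step 1 — column means:
  mean(A) = (7 + 7 + 2 + 4) / 4 = 20/4 = 5
  mean(B) = (8 + 6 + 1 + 8) / 4 = 23/4 = 5.75

Step 2 — sample variances and covariances s[i,j] = (1/(n-1)) · Σ_k (x_{k,i} - mean_i) · (x_{k,j} - mean_j), with n-1 = 3:
  s[A,A] = ((2)·(2) + (2)·(2) + (-3)·(-3) + (-1)·(-1)) / 3 = 18/3 = 6
  s[A,B] = ((2)·(2.25) + (2)·(0.25) + (-3)·(-4.75) + (-1)·(2.25)) / 3 = 17/3 = 5.6667
  s[B,B] = ((2.25)·(2.25) + (0.25)·(0.25) + (-4.75)·(-4.75) + (2.25)·(2.25)) / 3 = 32.75/3 = 10.9167
  Sample standard deviations s_i = √(s[i,i]):
  s(A) = √(6) = 2.4495
  s(B) = √(10.9167) = 3.304

Step 3 — r_{ij} = s_{ij} / (s_i · s_j):
  r[A,A] = 1 (diagonal).
  r[A,B] = 5.6667 / (2.4495 · 3.304) = 5.6667 / 8.0932 = 0.7002
  r[B,B] = 1 (diagonal).

R is symmetric with unit diagonal. Assembling:

R = [[1, 0.7002],
 [0.7002, 1]]


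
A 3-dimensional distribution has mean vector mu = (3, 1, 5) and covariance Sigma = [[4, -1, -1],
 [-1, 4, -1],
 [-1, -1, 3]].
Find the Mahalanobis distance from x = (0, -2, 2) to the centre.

Step 1 — centre the observation: (x - mu) = (-3, -3, -3).

Step 2 — invert Sigma (cofactor / det for 3×3, or solve directly):
  Sigma^{-1} = [[0.3143, 0.1143, 0.1429],
 [0.1143, 0.3143, 0.1429],
 [0.1429, 0.1429, 0.4286]].

Step 3 — form the quadratic (x - mu)^T · Sigma^{-1} · (x - mu):
  Sigma^{-1} · (x - mu) = (-1.7143, -1.7143, -2.1429).
  (x - mu)^T · [Sigma^{-1} · (x - mu)] = (-3)·(-1.7143) + (-3)·(-1.7143) + (-3)·(-2.1429) = 16.7143.

Step 4 — take square root: d = √(16.7143) ≈ 4.0883.

d(x, mu) = √(16.7143) ≈ 4.0883


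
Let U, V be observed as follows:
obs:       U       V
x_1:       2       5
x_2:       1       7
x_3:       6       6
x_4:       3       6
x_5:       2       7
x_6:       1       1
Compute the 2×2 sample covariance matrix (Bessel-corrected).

Step 1 — column means:
  mean(U) = (2 + 1 + 6 + 3 + 2 + 1) / 6 = 15/6 = 2.5
  mean(V) = (5 + 7 + 6 + 6 + 7 + 1) / 6 = 32/6 = 5.3333

Step 2 — sample covariance S[i,j] = (1/(n-1)) · Σ_k (x_{k,i} - mean_i) · (x_{k,j} - mean_j), with n-1 = 5.
  S[U,U] = ((-0.5)·(-0.5) + (-1.5)·(-1.5) + (3.5)·(3.5) + (0.5)·(0.5) + (-0.5)·(-0.5) + (-1.5)·(-1.5)) / 5 = 17.5/5 = 3.5
  S[U,V] = ((-0.5)·(-0.3333) + (-1.5)·(1.6667) + (3.5)·(0.6667) + (0.5)·(0.6667) + (-0.5)·(1.6667) + (-1.5)·(-4.3333)) / 5 = 6/5 = 1.2
  S[V,V] = ((-0.3333)·(-0.3333) + (1.6667)·(1.6667) + (0.6667)·(0.6667) + (0.6667)·(0.6667) + (1.6667)·(1.6667) + (-4.3333)·(-4.3333)) / 5 = 25.3333/5 = 5.0667

S is symmetric (S[j,i] = S[i,j]). Assembling:

S = [[3.5, 1.2],
 [1.2, 5.0667]]


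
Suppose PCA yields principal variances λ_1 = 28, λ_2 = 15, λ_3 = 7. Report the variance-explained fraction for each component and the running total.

Step 1 — total variance = trace(Sigma) = Σ λ_i = 28 + 15 + 7 = 50.

Step 2 — fraction explained by component i = λ_i / Σ λ:
  PC1: 28/50 = 0.56
  PC2: 15/50 = 0.3
  PC3: 7/50 = 0.14

Step 3 — cumulative fraction after k components = (λ_1 + ... + λ_k) / Σ λ:
  k = 1: 28/50 = 0.56
  k = 2: (28 + 15)/50 = 43/50 = 0.86
  k = 3: (28 + 15 + 7)/50 = 50/50 = 1

Summary (fraction, with percent):

explained: PC1 0.56 (56%), PC2 0.3 (30%), PC3 0.14 (14%);  cumulative: 0.56, 0.86, 1


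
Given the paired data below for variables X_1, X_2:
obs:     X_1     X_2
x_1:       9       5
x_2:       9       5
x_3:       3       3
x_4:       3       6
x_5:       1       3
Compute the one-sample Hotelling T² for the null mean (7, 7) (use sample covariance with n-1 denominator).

Step 1 — sample mean vector:
  mean(X_1) = (9 + 9 + 3 + 3 + 1) / 5 = 25/5 = 5
  mean(X_2) = (5 + 5 + 3 + 6 + 3) / 5 = 22/5 = 4.4
  x̄ = (5, 4.4),  deviation x̄ - mu_0 = (5, 4.4) - (7, 7) = (-2, -2.6).

Step 2 — sample covariance matrix, S[i,j] = (1/(n-1)) · Σ_k (x_{k,i} - mean_i) · (x_{k,j} - mean_j), divisor n-1 = 4:
  S[X_1,X_1] = ((4)·(4) + (4)·(4) + (-2)·(-2) + (-2)·(-2) + (-4)·(-4)) / 4 = 56/4 = 14
  S[X_1,X_2] = ((4)·(0.6) + (4)·(0.6) + (-2)·(-1.4) + (-2)·(1.6) + (-4)·(-1.4)) / 4 = 10/4 = 2.5
  S[X_2,X_2] = ((0.6)·(0.6) + (0.6)·(0.6) + (-1.4)·(-1.4) + (1.6)·(1.6) + (-1.4)·(-1.4)) / 4 = 7.2/4 = 1.8
  S = [[14, 2.5],
 [2.5, 1.8]].

Step 3 — invert S. det(S) = 14·1.8 - (2.5)² = 18.95.
  S^{-1} = (1/det) · [[d, -b], [-b, a]] = [[0.095, -0.1319],
 [-0.1319, 0.7388]].

Step 4 — quadratic form (x̄ - mu_0)^T · S^{-1} · (x̄ - mu_0):
  S^{-1} · (x̄ - mu_0) = (0.153, -1.657),
  (x̄ - mu_0)^T · [...] = (-2)·(0.153) + (-2.6)·(-1.657) = 4.0021.

Step 5 — scale by n: T² = 5 · 4.0021 = 20.0106.

T² ≈ 20.0106


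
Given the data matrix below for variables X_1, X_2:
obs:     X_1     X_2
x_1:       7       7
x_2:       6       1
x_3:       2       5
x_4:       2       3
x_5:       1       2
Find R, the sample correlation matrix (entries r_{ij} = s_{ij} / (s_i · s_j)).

Step 1 — column means:
  mean(X_1) = (7 + 6 + 2 + 2 + 1) / 5 = 18/5 = 3.6
  mean(X_2) = (7 + 1 + 5 + 3 + 2) / 5 = 18/5 = 3.6

Step 2 — sample variances and covariances s[i,j] = (1/(n-1)) · Σ_k (x_{k,i} - mean_i) · (x_{k,j} - mean_j), with n-1 = 4:
  s[X_1,X_1] = ((3.4)·(3.4) + (2.4)·(2.4) + (-1.6)·(-1.6) + (-1.6)·(-1.6) + (-2.6)·(-2.6)) / 4 = 29.2/4 = 7.3
  s[X_1,X_2] = ((3.4)·(3.4) + (2.4)·(-2.6) + (-1.6)·(1.4) + (-1.6)·(-0.6) + (-2.6)·(-1.6)) / 4 = 8.2/4 = 2.05
  s[X_2,X_2] = ((3.4)·(3.4) + (-2.6)·(-2.6) + (1.4)·(1.4) + (-0.6)·(-0.6) + (-1.6)·(-1.6)) / 4 = 23.2/4 = 5.8
  Sample standard deviations s_i = √(s[i,i]):
  s(X_1) = √(7.3) = 2.7019
  s(X_2) = √(5.8) = 2.4083

Step 3 — r_{ij} = s_{ij} / (s_i · s_j):
  r[X_1,X_1] = 1 (diagonal).
  r[X_1,X_2] = 2.05 / (2.7019 · 2.4083) = 2.05 / 6.5069 = 0.315
  r[X_2,X_2] = 1 (diagonal).

R is symmetric with unit diagonal. Assembling:

R = [[1, 0.315],
 [0.315, 1]]


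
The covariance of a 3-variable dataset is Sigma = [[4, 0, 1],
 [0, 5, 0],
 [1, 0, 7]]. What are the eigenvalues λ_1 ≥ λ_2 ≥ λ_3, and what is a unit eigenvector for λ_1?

Step 1 — characteristic polynomial p(λ) = det(λI - Sigma) = λ³ - tr·λ² + c_1·λ - det, where tr = trace, c_1 = sum of the principal 2×2 minors, det = det(Sigma):
  tr = 4 + 5 + 7 = 16,
  c_1 = (4·5 - (0)²) + (4·7 - (1)²) + (5·7 - (0)²) = 20 + 27 + 35 = 82,
  det = 4·(5·7 - (0)²) - (0)·((0)·7 - (0)·(1)) + (1)·((0)·(0) - 5·(1)) = 4·(35) - (0)·(0) + (1)·(-5) = 135.
  So p(λ) = λ³ - 16λ² + 82λ - 135.
Step 2 — look for an integer root (rational root theorem: any rational root is an integer divisor of 135). Testing λ = 5:
  p(5) = 125 - 400 + 410 - 135 = 0  ✓
  Dividing out (λ - 5): p(λ) = (λ - 5)(λ² - 11λ + 27).
Step 3 — remaining eigenvalues from the quadratic λ² - 11λ + 27 = 0:
  Δ = 11² - 4·27 = 121 - 108 = 13,  λ = (11 ± √13)/2 = (11 ± 3.6056)/2 ≈ 7.3028 or 3.6972.
  Sorted: λ_1 = 7.3028,  λ_2 = 5,  λ_3 = 3.6972  (check: sum = 16 = tr ✓).

Step 4 — unit eigenvector for λ_1 ≈ 7.3028: v spans the null space of (Sigma - λ_1 I), whose rows are
  r_1 = (-3.3028, 0, 1),  r_2 = (0, -2.3028, 0),  r_3 = (1, 0, -0.3028).
  v is orthogonal to every row, so take v ∝ r_1 × r_2 = ((0)·(0) - (1)·(-2.3028), (1)·(0) - (-3.3028)·(0), (-3.3028)·(-2.3028) - (0)·(0)) ≈ (2.3028, 0, 7.6056).
  Let u = (2.3028, 0, 7.6056).
  ||u|| = √((2.3028)² + (0)² + (7.6056)²) = √(63.1472) ≈ 7.9465,  v_1 = u/||u|| ≈ (0.2898, 0, 0.9571) (||v_1|| = 1).

λ_1 = 7.3028,  λ_2 = 5,  λ_3 = 3.6972;  v_1 ≈ (0.2898, 0, 0.9571)


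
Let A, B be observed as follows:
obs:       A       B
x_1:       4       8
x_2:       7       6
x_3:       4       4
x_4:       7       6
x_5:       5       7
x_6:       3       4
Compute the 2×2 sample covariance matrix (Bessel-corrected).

Step 1 — column means:
  mean(A) = (4 + 7 + 4 + 7 + 5 + 3) / 6 = 30/6 = 5
  mean(B) = (8 + 6 + 4 + 6 + 7 + 4) / 6 = 35/6 = 5.8333

Step 2 — sample covariance S[i,j] = (1/(n-1)) · Σ_k (x_{k,i} - mean_i) · (x_{k,j} - mean_j), with n-1 = 5.
  S[A,A] = ((-1)·(-1) + (2)·(2) + (-1)·(-1) + (2)·(2) + (0)·(0) + (-2)·(-2)) / 5 = 14/5 = 2.8
  S[A,B] = ((-1)·(2.1667) + (2)·(0.1667) + (-1)·(-1.8333) + (2)·(0.1667) + (0)·(1.1667) + (-2)·(-1.8333)) / 5 = 4/5 = 0.8
  S[B,B] = ((2.1667)·(2.1667) + (0.1667)·(0.1667) + (-1.8333)·(-1.8333) + (0.1667)·(0.1667) + (1.1667)·(1.1667) + (-1.8333)·(-1.8333)) / 5 = 12.8333/5 = 2.5667

S is symmetric (S[j,i] = S[i,j]). Assembling:

S = [[2.8, 0.8],
 [0.8, 2.5667]]


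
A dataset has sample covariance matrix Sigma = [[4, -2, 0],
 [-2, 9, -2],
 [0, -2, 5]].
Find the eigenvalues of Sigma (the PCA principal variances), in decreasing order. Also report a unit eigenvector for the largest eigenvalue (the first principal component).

Step 1 — characteristic polynomial p(λ) = det(λI - Sigma) = λ³ - tr·λ² + c_1·λ - det, where tr = trace, c_1 = sum of the principal 2×2 minors, det = det(Sigma):
  tr = 4 + 9 + 5 = 18,
  c_1 = (4·9 - (-2)²) + (4·5 - (0)²) + (9·5 - (-2)²) = 32 + 20 + 41 = 93,
  det = 4·(9·5 - (-2)²) - (-2)·((-2)·5 - (-2)·(0)) + (0)·((-2)·(-2) - 9·(0)) = 4·(41) - (-2)·(-10) + (0)·(4) = 144.
  So p(λ) = λ³ - 18λ² + 93λ - 144.
Step 2 — look for an integer root (rational root theorem: any rational root is an integer divisor of 144). Testing λ = 3:
  p(3) = 27 - 162 + 279 - 144 = 0  ✓
  Dividing out (λ - 3): p(λ) = (λ - 3)(λ² - 15λ + 48).
Step 3 — remaining eigenvalues from the quadratic λ² - 15λ + 48 = 0:
  Δ = 15² - 4·48 = 225 - 192 = 33,  λ = (15 ± √33)/2 = (15 ± 5.7446)/2 ≈ 10.3723 or 4.6277.
  Sorted: λ_1 = 10.3723,  λ_2 = 4.6277,  λ_3 = 3  (check: sum = 18 = tr ✓).

Step 4 — unit eigenvector for λ_1 ≈ 10.3723: v spans the null space of (Sigma - λ_1 I), whose rows are
  r_1 = (-6.3723, -2, 0),  r_2 = (-2, -1.3723, -2),  r_3 = (0, -2, -5.3723).
  v is orthogonal to every row, so take v ∝ r_1 × r_2 = ((-2)·(-2) - (0)·(-1.3723), (0)·(-2) - (-6.3723)·(-2), (-6.3723)·(-1.3723) - (-2)·(-2)) ≈ (4, -12.7446, 4.7446).
  Let u = (4, -12.7446, 4.7446).
  ||u|| = √((4)² + (-12.7446)² + (4.7446)²) = √(200.9348) ≈ 14.1751,  v_1 = u/||u|| ≈ (0.2822, -0.8991, 0.3347) (||v_1|| = 1).

λ_1 = 10.3723,  λ_2 = 4.6277,  λ_3 = 3;  v_1 ≈ (0.2822, -0.8991, 0.3347)


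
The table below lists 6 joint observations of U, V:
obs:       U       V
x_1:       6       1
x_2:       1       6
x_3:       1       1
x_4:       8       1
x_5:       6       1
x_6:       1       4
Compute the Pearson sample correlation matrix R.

Step 1 — column means:
  mean(U) = (6 + 1 + 1 + 8 + 6 + 1) / 6 = 23/6 = 3.8333
  mean(V) = (1 + 6 + 1 + 1 + 1 + 4) / 6 = 14/6 = 2.3333

Step 2 — sample variances and covariances s[i,j] = (1/(n-1)) · Σ_k (x_{k,i} - mean_i) · (x_{k,j} - mean_j), with n-1 = 5:
  s[U,U] = ((2.1667)·(2.1667) + (-2.8333)·(-2.8333) + (-2.8333)·(-2.8333) + (4.1667)·(4.1667) + (2.1667)·(2.1667) + (-2.8333)·(-2.8333)) / 5 = 50.8333/5 = 10.1667
  s[U,V] = ((2.1667)·(-1.3333) + (-2.8333)·(3.6667) + (-2.8333)·(-1.3333) + (4.1667)·(-1.3333) + (2.1667)·(-1.3333) + (-2.8333)·(1.6667)) / 5 = -22.6667/5 = -4.5333
  s[V,V] = ((-1.3333)·(-1.3333) + (3.6667)·(3.6667) + (-1.3333)·(-1.3333) + (-1.3333)·(-1.3333) + (-1.3333)·(-1.3333) + (1.6667)·(1.6667)) / 5 = 23.3333/5 = 4.6667
  Sample standard deviations s_i = √(s[i,i]):
  s(U) = √(10.1667) = 3.1885
  s(V) = √(4.6667) = 2.1602

Step 3 — r_{ij} = s_{ij} / (s_i · s_j):
  r[U,U] = 1 (diagonal).
  r[U,V] = -4.5333 / (3.1885 · 2.1602) = -4.5333 / 6.888 = -0.6582
  r[V,V] = 1 (diagonal).

R is symmetric with unit diagonal. Assembling:

R = [[1, -0.6582],
 [-0.6582, 1]]


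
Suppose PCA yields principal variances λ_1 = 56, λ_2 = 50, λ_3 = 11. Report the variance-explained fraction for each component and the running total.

Step 1 — total variance = trace(Sigma) = Σ λ_i = 56 + 50 + 11 = 117.

Step 2 — fraction explained by component i = λ_i / Σ λ:
  PC1: 56/117 = 0.4786
  PC2: 50/117 = 0.4274
  PC3: 11/117 = 0.094

Step 3 — cumulative fraction after k components = (λ_1 + ... + λ_k) / Σ λ:
  k = 1: 56/117 = 0.4786
  k = 2: (56 + 50)/117 = 106/117 = 0.906
  k = 3: (56 + 50 + 11)/117 = 117/117 = 1

Summary (fraction, with percent):

explained: PC1 0.4786 (47.86%), PC2 0.4274 (42.74%), PC3 0.094 (9.4%);  cumulative: 0.4786, 0.906, 1


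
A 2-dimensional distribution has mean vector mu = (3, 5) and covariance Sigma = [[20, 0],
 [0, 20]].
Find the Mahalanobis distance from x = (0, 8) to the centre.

Step 1 — centre the observation: (x - mu) = (-3, 3).

Step 2 — invert Sigma. det(Sigma) = 20·20 - (0)² = 400.
  Sigma^{-1} = (1/det) · [[d, -b], [-b, a]] = [[0.05, 0],
 [0, 0.05]].

Step 3 — form the quadratic (x - mu)^T · Sigma^{-1} · (x - mu):
  Sigma^{-1} · (x - mu) = (-0.15, 0.15).
  (x - mu)^T · [Sigma^{-1} · (x - mu)] = (-3)·(-0.15) + (3)·(0.15) = 0.9.

Step 4 — take square root: d = √(0.9) ≈ 0.9487.

d(x, mu) = √(0.9) ≈ 0.9487


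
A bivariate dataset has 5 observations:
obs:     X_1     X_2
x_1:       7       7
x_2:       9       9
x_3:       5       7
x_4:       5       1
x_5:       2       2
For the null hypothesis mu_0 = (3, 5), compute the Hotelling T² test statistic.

Step 1 — sample mean vector:
  mean(X_1) = (7 + 9 + 5 + 5 + 2) / 5 = 28/5 = 5.6
  mean(X_2) = (7 + 9 + 7 + 1 + 2) / 5 = 26/5 = 5.2
  x̄ = (5.6, 5.2),  deviation x̄ - mu_0 = (5.6, 5.2) - (3, 5) = (2.6, 0.2).

Step 2 — sample covariance matrix, S[i,j] = (1/(n-1)) · Σ_k (x_{k,i} - mean_i) · (x_{k,j} - mean_j), divisor n-1 = 4:
  S[X_1,X_1] = ((1.4)·(1.4) + (3.4)·(3.4) + (-0.6)·(-0.6) + (-0.6)·(-0.6) + (-3.6)·(-3.6)) / 4 = 27.2/4 = 6.8
  S[X_1,X_2] = ((1.4)·(1.8) + (3.4)·(3.8) + (-0.6)·(1.8) + (-0.6)·(-4.2) + (-3.6)·(-3.2)) / 4 = 28.4/4 = 7.1
  S[X_2,X_2] = ((1.8)·(1.8) + (3.8)·(3.8) + (1.8)·(1.8) + (-4.2)·(-4.2) + (-3.2)·(-3.2)) / 4 = 48.8/4 = 12.2
  S = [[6.8, 7.1],
 [7.1, 12.2]].

Step 3 — invert S. det(S) = 6.8·12.2 - (7.1)² = 32.55.
  S^{-1} = (1/det) · [[d, -b], [-b, a]] = [[0.3748, -0.2181],
 [-0.2181, 0.2089]].

Step 4 — quadratic form (x̄ - mu_0)^T · S^{-1} · (x̄ - mu_0):
  S^{-1} · (x̄ - mu_0) = (0.9309, -0.5253),
  (x̄ - mu_0)^T · [...] = (2.6)·(0.9309) + (0.2)·(-0.5253) = 2.3152.

Step 5 — scale by n: T² = 5 · 2.3152 = 11.576.

T² ≈ 11.576


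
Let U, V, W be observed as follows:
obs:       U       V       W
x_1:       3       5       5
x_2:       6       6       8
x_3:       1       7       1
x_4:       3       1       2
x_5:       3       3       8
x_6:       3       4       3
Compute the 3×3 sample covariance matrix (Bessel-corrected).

Step 1 — column means:
  mean(U) = (3 + 6 + 1 + 3 + 3 + 3) / 6 = 19/6 = 3.1667
  mean(V) = (5 + 6 + 7 + 1 + 3 + 4) / 6 = 26/6 = 4.3333
  mean(W) = (5 + 8 + 1 + 2 + 8 + 3) / 6 = 27/6 = 4.5

Step 2 — sample covariance S[i,j] = (1/(n-1)) · Σ_k (x_{k,i} - mean_i) · (x_{k,j} - mean_j), with n-1 = 5.
  S[U,U] = ((-0.1667)·(-0.1667) + (2.8333)·(2.8333) + (-2.1667)·(-2.1667) + (-0.1667)·(-0.1667) + (-0.1667)·(-0.1667) + (-0.1667)·(-0.1667)) / 5 = 12.8333/5 = 2.5667
  S[U,V] = ((-0.1667)·(0.6667) + (2.8333)·(1.6667) + (-2.1667)·(2.6667) + (-0.1667)·(-3.3333) + (-0.1667)·(-1.3333) + (-0.1667)·(-0.3333)) / 5 = -0.3333/5 = -0.0667
  S[U,W] = ((-0.1667)·(0.5) + (2.8333)·(3.5) + (-2.1667)·(-3.5) + (-0.1667)·(-2.5) + (-0.1667)·(3.5) + (-0.1667)·(-1.5)) / 5 = 17.5/5 = 3.5
  S[V,V] = ((0.6667)·(0.6667) + (1.6667)·(1.6667) + (2.6667)·(2.6667) + (-3.3333)·(-3.3333) + (-1.3333)·(-1.3333) + (-0.3333)·(-0.3333)) / 5 = 23.3333/5 = 4.6667
  S[V,W] = ((0.6667)·(0.5) + (1.6667)·(3.5) + (2.6667)·(-3.5) + (-3.3333)·(-2.5) + (-1.3333)·(3.5) + (-0.3333)·(-1.5)) / 5 = 1/5 = 0.2
  S[W,W] = ((0.5)·(0.5) + (3.5)·(3.5) + (-3.5)·(-3.5) + (-2.5)·(-2.5) + (3.5)·(3.5) + (-1.5)·(-1.5)) / 5 = 45.5/5 = 9.1

S is symmetric (S[j,i] = S[i,j]). Assembling:

S = [[2.5667, -0.0667, 3.5],
 [-0.0667, 4.6667, 0.2],
 [3.5, 0.2, 9.1]]


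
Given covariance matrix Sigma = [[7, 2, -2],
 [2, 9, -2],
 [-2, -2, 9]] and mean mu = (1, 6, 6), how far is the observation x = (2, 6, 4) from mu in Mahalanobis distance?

Step 1 — centre the observation: (x - mu) = (1, 0, -2).

Step 2 — invert Sigma (cofactor / det for 3×3, or solve directly):
  Sigma^{-1} = [[0.1594, -0.029, 0.029],
 [-0.029, 0.1222, 0.0207],
 [0.029, 0.0207, 0.1222]].

Step 3 — form the quadratic (x - mu)^T · Sigma^{-1} · (x - mu):
  Sigma^{-1} · (x - mu) = (0.1014, -0.0704, -0.2153).
  (x - mu)^T · [Sigma^{-1} · (x - mu)] = (1)·(0.1014) + (0)·(-0.0704) + (-2)·(-0.2153) = 0.5321.

Step 4 — take square root: d = √(0.5321) ≈ 0.7294.

d(x, mu) = √(0.5321) ≈ 0.7294


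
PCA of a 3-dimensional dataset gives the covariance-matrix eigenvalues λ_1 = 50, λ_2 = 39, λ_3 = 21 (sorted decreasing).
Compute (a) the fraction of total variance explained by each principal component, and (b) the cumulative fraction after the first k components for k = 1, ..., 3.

Step 1 — total variance = trace(Sigma) = Σ λ_i = 50 + 39 + 21 = 110.

Step 2 — fraction explained by component i = λ_i / Σ λ:
  PC1: 50/110 = 0.4545
  PC2: 39/110 = 0.3545
  PC3: 21/110 = 0.1909

Step 3 — cumulative fraction after k components = (λ_1 + ... + λ_k) / Σ λ:
  k = 1: 50/110 = 0.4545
  k = 2: (50 + 39)/110 = 89/110 = 0.8091
  k = 3: (50 + 39 + 21)/110 = 110/110 = 1

Summary (fraction, with percent):

explained: PC1 0.4545 (45.45%), PC2 0.3545 (35.45%), PC3 0.1909 (19.09%);  cumulative: 0.4545, 0.8091, 1


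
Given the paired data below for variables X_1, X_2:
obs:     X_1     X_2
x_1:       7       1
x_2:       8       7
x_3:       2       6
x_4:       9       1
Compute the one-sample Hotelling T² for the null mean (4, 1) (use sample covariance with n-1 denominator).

Step 1 — sample mean vector:
  mean(X_1) = (7 + 8 + 2 + 9) / 4 = 26/4 = 6.5
  mean(X_2) = (1 + 7 + 6 + 1) / 4 = 15/4 = 3.75
  x̄ = (6.5, 3.75),  deviation x̄ - mu_0 = (6.5, 3.75) - (4, 1) = (2.5, 2.75).

Step 2 — sample covariance matrix, S[i,j] = (1/(n-1)) · Σ_k (x_{k,i} - mean_i) · (x_{k,j} - mean_j), divisor n-1 = 3:
  S[X_1,X_1] = ((0.5)·(0.5) + (1.5)·(1.5) + (-4.5)·(-4.5) + (2.5)·(2.5)) / 3 = 29/3 = 9.6667
  S[X_1,X_2] = ((0.5)·(-2.75) + (1.5)·(3.25) + (-4.5)·(2.25) + (2.5)·(-2.75)) / 3 = -13.5/3 = -4.5
  S[X_2,X_2] = ((-2.75)·(-2.75) + (3.25)·(3.25) + (2.25)·(2.25) + (-2.75)·(-2.75)) / 3 = 30.75/3 = 10.25
  S = [[9.6667, -4.5],
 [-4.5, 10.25]].

Step 3 — invert S. det(S) = 9.6667·10.25 - (-4.5)² = 78.8333.
  S^{-1} = (1/det) · [[d, -b], [-b, a]] = [[0.13, 0.0571],
 [0.0571, 0.1226]].

Step 4 — quadratic form (x̄ - mu_0)^T · S^{-1} · (x̄ - mu_0):
  S^{-1} · (x̄ - mu_0) = (0.482, 0.4799),
  (x̄ - mu_0)^T · [...] = (2.5)·(0.482) + (2.75)·(0.4799) = 2.5248.

Step 5 — scale by n: T² = 4 · 2.5248 = 10.0994.

T² ≈ 10.0994


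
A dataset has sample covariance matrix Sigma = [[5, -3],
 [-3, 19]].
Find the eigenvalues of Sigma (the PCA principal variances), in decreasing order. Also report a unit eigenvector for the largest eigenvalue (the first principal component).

Step 1 — characteristic polynomial of 2×2 Sigma:
  det(Sigma - λI) = λ² - trace · λ + det = 0.
  trace = 5 + 19 = 24, det = 5·19 - (-3)² = 86.
Step 2 — discriminant:
  Δ = trace² - 4·det = 576 - 344 = 232.
Step 3 — eigenvalues:
  λ = (trace ± √Δ)/2 = (24 ± 15.2315)/2,
  λ_1 = 19.6158,  λ_2 = 4.3842.

Step 4 — unit eigenvector for λ_1: solve (Sigma - λ_1 I)v = 0. First row:
  (5 - 19.6158)·v_x + (-3)·v_y = 0, i.e. (-14.6158)·v_x + (-3)·v_y = 0,
  so v ∝ (b, λ_1 - a) = (-3, 14.6158); multiply by -1 so the first entry is positive: u = (3, -14.6158).
  ||u|| = √((3)² + (-14.6158)²) = √(222.6208) ≈ 14.9205,
  v_1 = u/||u|| ≈ (0.2011, -0.9796) (||v_1|| = 1).

λ_1 = 19.6158,  λ_2 = 4.3842;  v_1 ≈ (0.2011, -0.9796)


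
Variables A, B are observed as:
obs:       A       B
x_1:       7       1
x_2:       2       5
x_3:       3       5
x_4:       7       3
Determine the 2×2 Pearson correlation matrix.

Step 1 — column means:
  mean(A) = (7 + 2 + 3 + 7) / 4 = 19/4 = 4.75
  mean(B) = (1 + 5 + 5 + 3) / 4 = 14/4 = 3.5

Step 2 — sample variances and covariances s[i,j] = (1/(n-1)) · Σ_k (x_{k,i} - mean_i) · (x_{k,j} - mean_j), with n-1 = 3:
  s[A,A] = ((2.25)·(2.25) + (-2.75)·(-2.75) + (-1.75)·(-1.75) + (2.25)·(2.25)) / 3 = 20.75/3 = 6.9167
  s[A,B] = ((2.25)·(-2.5) + (-2.75)·(1.5) + (-1.75)·(1.5) + (2.25)·(-0.5)) / 3 = -13.5/3 = -4.5
  s[B,B] = ((-2.5)·(-2.5) + (1.5)·(1.5) + (1.5)·(1.5) + (-0.5)·(-0.5)) / 3 = 11/3 = 3.6667
  Sample standard deviations s_i = √(s[i,i]):
  s(A) = √(6.9167) = 2.63
  s(B) = √(3.6667) = 1.9149

Step 3 — r_{ij} = s_{ij} / (s_i · s_j):
  r[A,A] = 1 (diagonal).
  r[A,B] = -4.5 / (2.63 · 1.9149) = -4.5 / 5.036 = -0.8936
  r[B,B] = 1 (diagonal).

R is symmetric with unit diagonal. Assembling:

R = [[1, -0.8936],
 [-0.8936, 1]]


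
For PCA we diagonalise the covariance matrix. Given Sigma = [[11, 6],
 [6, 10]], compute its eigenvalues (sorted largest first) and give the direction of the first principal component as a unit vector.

Step 1 — characteristic polynomial of 2×2 Sigma:
  det(Sigma - λI) = λ² - trace · λ + det = 0.
  trace = 11 + 10 = 21, det = 11·10 - (6)² = 74.
Step 2 — discriminant:
  Δ = trace² - 4·det = 441 - 296 = 145.
Step 3 — eigenvalues:
  λ = (trace ± √Δ)/2 = (21 ± 12.0416)/2,
  λ_1 = 16.5208,  λ_2 = 4.4792.

Step 4 — unit eigenvector for λ_1: solve (Sigma - λ_1 I)v = 0. First row:
  (11 - 16.5208)·v_x + (6)·v_y = 0, i.e. (-5.5208)·v_x + (6)·v_y = 0,
  so v ∝ (b, λ_1 - a) = (6, 5.5208) = u.
  ||u|| = √((6)² + (5.5208)²) = √(66.4792) ≈ 8.1535,
  v_1 = u/||u|| ≈ (0.7359, 0.6771) (||v_1|| = 1).

λ_1 = 16.5208,  λ_2 = 4.4792;  v_1 ≈ (0.7359, 0.6771)


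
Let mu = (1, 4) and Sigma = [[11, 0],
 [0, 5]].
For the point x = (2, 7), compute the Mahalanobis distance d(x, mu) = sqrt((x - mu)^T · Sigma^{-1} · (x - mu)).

Step 1 — centre the observation: (x - mu) = (1, 3).

Step 2 — invert Sigma. det(Sigma) = 11·5 - (0)² = 55.
  Sigma^{-1} = (1/det) · [[d, -b], [-b, a]] = [[0.0909, 0],
 [0, 0.2]].

Step 3 — form the quadratic (x - mu)^T · Sigma^{-1} · (x - mu):
  Sigma^{-1} · (x - mu) = (0.0909, 0.6).
  (x - mu)^T · [Sigma^{-1} · (x - mu)] = (1)·(0.0909) + (3)·(0.6) = 1.8909.

Step 4 — take square root: d = √(1.8909) ≈ 1.3751.

d(x, mu) = √(1.8909) ≈ 1.3751


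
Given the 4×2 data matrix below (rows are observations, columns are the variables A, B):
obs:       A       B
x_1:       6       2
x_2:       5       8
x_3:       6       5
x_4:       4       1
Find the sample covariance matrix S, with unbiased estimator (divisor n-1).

Step 1 — column means:
  mean(A) = (6 + 5 + 6 + 4) / 4 = 21/4 = 5.25
  mean(B) = (2 + 8 + 5 + 1) / 4 = 16/4 = 4

Step 2 — sample covariance S[i,j] = (1/(n-1)) · Σ_k (x_{k,i} - mean_i) · (x_{k,j} - mean_j), with n-1 = 3.
  S[A,A] = ((0.75)·(0.75) + (-0.25)·(-0.25) + (0.75)·(0.75) + (-1.25)·(-1.25)) / 3 = 2.75/3 = 0.9167
  S[A,B] = ((0.75)·(-2) + (-0.25)·(4) + (0.75)·(1) + (-1.25)·(-3)) / 3 = 2/3 = 0.6667
  S[B,B] = ((-2)·(-2) + (4)·(4) + (1)·(1) + (-3)·(-3)) / 3 = 30/3 = 10

S is symmetric (S[j,i] = S[i,j]). Assembling:

S = [[0.9167, 0.6667],
 [0.6667, 10]]


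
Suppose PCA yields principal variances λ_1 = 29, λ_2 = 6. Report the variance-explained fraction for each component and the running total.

Step 1 — total variance = trace(Sigma) = Σ λ_i = 29 + 6 = 35.

Step 2 — fraction explained by component i = λ_i / Σ λ:
  PC1: 29/35 = 0.8286
  PC2: 6/35 = 0.1714

Step 3 — cumulative fraction after k components = (λ_1 + ... + λ_k) / Σ λ:
  k = 1: 29/35 = 0.8286
  k = 2: (29 + 6)/35 = 35/35 = 1

Summary (fraction, with percent):

explained: PC1 0.8286 (82.86%), PC2 0.1714 (17.14%);  cumulative: 0.8286, 1


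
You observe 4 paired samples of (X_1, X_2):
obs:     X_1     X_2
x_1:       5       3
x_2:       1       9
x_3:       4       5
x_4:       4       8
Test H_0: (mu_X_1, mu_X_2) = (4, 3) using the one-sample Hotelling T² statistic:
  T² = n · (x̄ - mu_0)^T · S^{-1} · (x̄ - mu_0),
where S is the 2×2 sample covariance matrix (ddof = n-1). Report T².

Step 1 — sample mean vector:
  mean(X_1) = (5 + 1 + 4 + 4) / 4 = 14/4 = 3.5
  mean(X_2) = (3 + 9 + 5 + 8) / 4 = 25/4 = 6.25
  x̄ = (3.5, 6.25),  deviation x̄ - mu_0 = (3.5, 6.25) - (4, 3) = (-0.5, 3.25).

Step 2 — sample covariance matrix, S[i,j] = (1/(n-1)) · Σ_k (x_{k,i} - mean_i) · (x_{k,j} - mean_j), divisor n-1 = 3:
  S[X_1,X_1] = ((1.5)·(1.5) + (-2.5)·(-2.5) + (0.5)·(0.5) + (0.5)·(0.5)) / 3 = 9/3 = 3
  S[X_1,X_2] = ((1.5)·(-3.25) + (-2.5)·(2.75) + (0.5)·(-1.25) + (0.5)·(1.75)) / 3 = -11.5/3 = -3.8333
  S[X_2,X_2] = ((-3.25)·(-3.25) + (2.75)·(2.75) + (-1.25)·(-1.25) + (1.75)·(1.75)) / 3 = 22.75/3 = 7.5833
  S = [[3, -3.8333],
 [-3.8333, 7.5833]].

Step 3 — invert S. det(S) = 3·7.5833 - (-3.8333)² = 8.0556.
  S^{-1} = (1/det) · [[d, -b], [-b, a]] = [[0.9414, 0.4759],
 [0.4759, 0.3724]].

Step 4 — quadratic form (x̄ - mu_0)^T · S^{-1} · (x̄ - mu_0):
  S^{-1} · (x̄ - mu_0) = (1.0759, 0.9724),
  (x̄ - mu_0)^T · [...] = (-0.5)·(1.0759) + (3.25)·(0.9724) = 2.6224.

Step 5 — scale by n: T² = 4 · 2.6224 = 10.4897.

T² ≈ 10.4897


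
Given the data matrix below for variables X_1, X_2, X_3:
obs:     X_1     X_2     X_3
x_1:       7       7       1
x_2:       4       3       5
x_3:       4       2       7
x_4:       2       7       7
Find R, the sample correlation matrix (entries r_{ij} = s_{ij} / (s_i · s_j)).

Step 1 — column means:
  mean(X_1) = (7 + 4 + 4 + 2) / 4 = 17/4 = 4.25
  mean(X_2) = (7 + 3 + 2 + 7) / 4 = 19/4 = 4.75
  mean(X_3) = (1 + 5 + 7 + 7) / 4 = 20/4 = 5

Step 2 — sample variances and covariances s[i,j] = (1/(n-1)) · Σ_k (x_{k,i} - mean_i) · (x_{k,j} - mean_j), with n-1 = 3:
  s[X_1,X_1] = ((2.75)·(2.75) + (-0.25)·(-0.25) + (-0.25)·(-0.25) + (-2.25)·(-2.25)) / 3 = 12.75/3 = 4.25
  s[X_1,X_2] = ((2.75)·(2.25) + (-0.25)·(-1.75) + (-0.25)·(-2.75) + (-2.25)·(2.25)) / 3 = 2.25/3 = 0.75
  s[X_1,X_3] = ((2.75)·(-4) + (-0.25)·(0) + (-0.25)·(2) + (-2.25)·(2)) / 3 = -16/3 = -5.3333
  s[X_2,X_2] = ((2.25)·(2.25) + (-1.75)·(-1.75) + (-2.75)·(-2.75) + (2.25)·(2.25)) / 3 = 20.75/3 = 6.9167
  s[X_2,X_3] = ((2.25)·(-4) + (-1.75)·(0) + (-2.75)·(2) + (2.25)·(2)) / 3 = -10/3 = -3.3333
  s[X_3,X_3] = ((-4)·(-4) + (0)·(0) + (2)·(2) + (2)·(2)) / 3 = 24/3 = 8
  Sample standard deviations s_i = √(s[i,i]):
  s(X_1) = √(4.25) = 2.0616
  s(X_2) = √(6.9167) = 2.63
  s(X_3) = √(8) = 2.8284

Step 3 — r_{ij} = s_{ij} / (s_i · s_j):
  r[X_1,X_1] = 1 (diagonal).
  r[X_1,X_2] = 0.75 / (2.0616 · 2.63) = 0.75 / 5.4218 = 0.1383
  r[X_1,X_3] = -5.3333 / (2.0616 · 2.8284) = -5.3333 / 5.831 = -0.9147
  r[X_2,X_2] = 1 (diagonal).
  r[X_2,X_3] = -3.3333 / (2.63 · 2.8284) = -3.3333 / 7.4386 = -0.4481
  r[X_3,X_3] = 1 (diagonal).

R is symmetric with unit diagonal. Assembling:

R = [[1, 0.1383, -0.9147],
 [0.1383, 1, -0.4481],
 [-0.9147, -0.4481, 1]]


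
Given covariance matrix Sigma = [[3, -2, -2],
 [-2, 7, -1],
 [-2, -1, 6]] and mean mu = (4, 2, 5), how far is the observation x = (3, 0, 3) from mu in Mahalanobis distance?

Step 1 — centre the observation: (x - mu) = (-1, -2, -2).

Step 2 — invert Sigma (cofactor / det for 3×3, or solve directly):
  Sigma^{-1} = [[0.6508, 0.2222, 0.254],
 [0.2222, 0.2222, 0.1111],
 [0.254, 0.1111, 0.2698]].

Step 3 — form the quadratic (x - mu)^T · Sigma^{-1} · (x - mu):
  Sigma^{-1} · (x - mu) = (-1.6032, -0.8889, -1.0159).
  (x - mu)^T · [Sigma^{-1} · (x - mu)] = (-1)·(-1.6032) + (-2)·(-0.8889) + (-2)·(-1.0159) = 5.4127.

Step 4 — take square root: d = √(5.4127) ≈ 2.3265.

d(x, mu) = √(5.4127) ≈ 2.3265


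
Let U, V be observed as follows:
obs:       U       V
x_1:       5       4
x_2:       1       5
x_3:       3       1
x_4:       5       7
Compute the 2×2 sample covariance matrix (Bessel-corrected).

Step 1 — column means:
  mean(U) = (5 + 1 + 3 + 5) / 4 = 14/4 = 3.5
  mean(V) = (4 + 5 + 1 + 7) / 4 = 17/4 = 4.25

Step 2 — sample covariance S[i,j] = (1/(n-1)) · Σ_k (x_{k,i} - mean_i) · (x_{k,j} - mean_j), with n-1 = 3.
  S[U,U] = ((1.5)·(1.5) + (-2.5)·(-2.5) + (-0.5)·(-0.5) + (1.5)·(1.5)) / 3 = 11/3 = 3.6667
  S[U,V] = ((1.5)·(-0.25) + (-2.5)·(0.75) + (-0.5)·(-3.25) + (1.5)·(2.75)) / 3 = 3.5/3 = 1.1667
  S[V,V] = ((-0.25)·(-0.25) + (0.75)·(0.75) + (-3.25)·(-3.25) + (2.75)·(2.75)) / 3 = 18.75/3 = 6.25

S is symmetric (S[j,i] = S[i,j]). Assembling:

S = [[3.6667, 1.1667],
 [1.1667, 6.25]]


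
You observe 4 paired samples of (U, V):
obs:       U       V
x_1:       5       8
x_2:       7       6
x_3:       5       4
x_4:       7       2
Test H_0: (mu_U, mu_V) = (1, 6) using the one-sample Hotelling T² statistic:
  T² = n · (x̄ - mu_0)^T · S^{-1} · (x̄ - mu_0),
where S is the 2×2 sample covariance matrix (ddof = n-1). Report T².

Step 1 — sample mean vector:
  mean(U) = (5 + 7 + 5 + 7) / 4 = 24/4 = 6
  mean(V) = (8 + 6 + 4 + 2) / 4 = 20/4 = 5
  x̄ = (6, 5),  deviation x̄ - mu_0 = (6, 5) - (1, 6) = (5, -1).

Step 2 — sample covariance matrix, S[i,j] = (1/(n-1)) · Σ_k (x_{k,i} - mean_i) · (x_{k,j} - mean_j), divisor n-1 = 3:
  S[U,U] = ((-1)·(-1) + (1)·(1) + (-1)·(-1) + (1)·(1)) / 3 = 4/3 = 1.3333
  S[U,V] = ((-1)·(3) + (1)·(1) + (-1)·(-1) + (1)·(-3)) / 3 = -4/3 = -1.3333
  S[V,V] = ((3)·(3) + (1)·(1) + (-1)·(-1) + (-3)·(-3)) / 3 = 20/3 = 6.6667
  S = [[1.3333, -1.3333],
 [-1.3333, 6.6667]].

Step 3 — invert S. det(S) = 1.3333·6.6667 - (-1.3333)² = 7.1111.
  S^{-1} = (1/det) · [[d, -b], [-b, a]] = [[0.9375, 0.1875],
 [0.1875, 0.1875]].

Step 4 — quadratic form (x̄ - mu_0)^T · S^{-1} · (x̄ - mu_0):
  S^{-1} · (x̄ - mu_0) = (4.5, 0.75),
  (x̄ - mu_0)^T · [...] = (5)·(4.5) + (-1)·(0.75) = 21.75.

Step 5 — scale by n: T² = 4 · 21.75 = 87.

T² ≈ 87


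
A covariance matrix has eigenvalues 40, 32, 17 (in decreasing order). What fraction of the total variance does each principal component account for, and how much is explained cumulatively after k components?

Step 1 — total variance = trace(Sigma) = Σ λ_i = 40 + 32 + 17 = 89.

Step 2 — fraction explained by component i = λ_i / Σ λ:
  PC1: 40/89 = 0.4494
  PC2: 32/89 = 0.3596
  PC3: 17/89 = 0.191

Step 3 — cumulative fraction after k components = (λ_1 + ... + λ_k) / Σ λ:
  k = 1: 40/89 = 0.4494
  k = 2: (40 + 32)/89 = 72/89 = 0.809
  k = 3: (40 + 32 + 17)/89 = 89/89 = 1

Summary (fraction, with percent):

explained: PC1 0.4494 (44.94%), PC2 0.3596 (35.96%), PC3 0.191 (19.1%);  cumulative: 0.4494, 0.809, 1


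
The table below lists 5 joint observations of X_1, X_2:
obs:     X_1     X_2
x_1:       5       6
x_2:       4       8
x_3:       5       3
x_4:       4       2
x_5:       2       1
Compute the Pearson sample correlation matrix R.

Step 1 — column means:
  mean(X_1) = (5 + 4 + 5 + 4 + 2) / 5 = 20/5 = 4
  mean(X_2) = (6 + 8 + 3 + 2 + 1) / 5 = 20/5 = 4

Step 2 — sample variances and covariances s[i,j] = (1/(n-1)) · Σ_k (x_{k,i} - mean_i) · (x_{k,j} - mean_j), with n-1 = 4:
  s[X_1,X_1] = ((1)·(1) + (0)·(0) + (1)·(1) + (0)·(0) + (-2)·(-2)) / 4 = 6/4 = 1.5
  s[X_1,X_2] = ((1)·(2) + (0)·(4) + (1)·(-1) + (0)·(-2) + (-2)·(-3)) / 4 = 7/4 = 1.75
  s[X_2,X_2] = ((2)·(2) + (4)·(4) + (-1)·(-1) + (-2)·(-2) + (-3)·(-3)) / 4 = 34/4 = 8.5
  Sample standard deviations s_i = √(s[i,i]):
  s(X_1) = √(1.5) = 1.2247
  s(X_2) = √(8.5) = 2.9155

Step 3 — r_{ij} = s_{ij} / (s_i · s_j):
  r[X_1,X_1] = 1 (diagonal).
  r[X_1,X_2] = 1.75 / (1.2247 · 2.9155) = 1.75 / 3.5707 = 0.4901
  r[X_2,X_2] = 1 (diagonal).

R is symmetric with unit diagonal. Assembling:

R = [[1, 0.4901],
 [0.4901, 1]]


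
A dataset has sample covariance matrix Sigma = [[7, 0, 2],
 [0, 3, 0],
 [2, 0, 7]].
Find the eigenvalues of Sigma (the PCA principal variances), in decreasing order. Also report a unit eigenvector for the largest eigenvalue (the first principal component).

Step 1 — characteristic polynomial p(λ) = det(λI - Sigma) = λ³ - tr·λ² + c_1·λ - det, where tr = trace, c_1 = sum of the principal 2×2 minors, det = det(Sigma):
  tr = 7 + 3 + 7 = 17,
  c_1 = (7·3 - (0)²) + (7·7 - (2)²) + (3·7 - (0)²) = 21 + 45 + 21 = 87,
  det = 7·(3·7 - (0)²) - (0)·((0)·7 - (0)·(2)) + (2)·((0)·(0) - 3·(2)) = 7·(21) - (0)·(0) + (2)·(-6) = 135.
  So p(λ) = λ³ - 17λ² + 87λ - 135.
Step 2 — look for an integer root (rational root theorem: any rational root is an integer divisor of 135). Testing λ = 3:
  p(3) = 27 - 153 + 261 - 135 = 0  ✓
  Dividing out (λ - 3): p(λ) = (λ - 3)(λ² - 14λ + 45).
Step 3 — remaining eigenvalues from the quadratic λ² - 14λ + 45 = 0:
  Δ = 14² - 4·45 = 196 - 180 = 16,  λ = (14 ± √16)/2 = (14 ± 4)/2 = 9 or 5.
  Sorted: λ_1 = 9,  λ_2 = 5,  λ_3 = 3  (check: sum = 17 = tr ✓).

Step 4 — unit eigenvector for λ_1 = 9: v spans the null space of (Sigma - λ_1 I), whose rows are
  r_1 = (-2, 0, 2),  r_2 = (0, -6, 0),  r_3 = (2, 0, -2).
  v is orthogonal to every row, so take v ∝ r_1 × r_2 = ((0)·(0) - (2)·(-6), (2)·(0) - (-2)·(0), (-2)·(-6) - (0)·(0)) = (12, 0, 12).
  Rescale (divide by 12): u = (1, 0, 1).
  ||u|| = √((1)² + (0)² + (1)²) = √(2) ≈ 1.4142,  v_1 = u/||u|| ≈ (0.7071, 0, 0.7071) (||v_1|| = 1).

λ_1 = 9,  λ_2 = 5,  λ_3 = 3;  v_1 ≈ (0.7071, 0, 0.7071)


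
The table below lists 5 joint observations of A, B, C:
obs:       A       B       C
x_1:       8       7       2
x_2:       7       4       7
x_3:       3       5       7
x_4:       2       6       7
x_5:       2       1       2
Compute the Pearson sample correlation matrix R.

Step 1 — column means:
  mean(A) = (8 + 7 + 3 + 2 + 2) / 5 = 22/5 = 4.4
  mean(B) = (7 + 4 + 5 + 6 + 1) / 5 = 23/5 = 4.6
  mean(C) = (2 + 7 + 7 + 7 + 2) / 5 = 25/5 = 5

Step 2 — sample variances and covariances s[i,j] = (1/(n-1)) · Σ_k (x_{k,i} - mean_i) · (x_{k,j} - mean_j), with n-1 = 4:
  s[A,A] = ((3.6)·(3.6) + (2.6)·(2.6) + (-1.4)·(-1.4) + (-2.4)·(-2.4) + (-2.4)·(-2.4)) / 4 = 33.2/4 = 8.3
  s[A,B] = ((3.6)·(2.4) + (2.6)·(-0.6) + (-1.4)·(0.4) + (-2.4)·(1.4) + (-2.4)·(-3.6)) / 4 = 11.8/4 = 2.95
  s[A,C] = ((3.6)·(-3) + (2.6)·(2) + (-1.4)·(2) + (-2.4)·(2) + (-2.4)·(-3)) / 4 = -6/4 = -1.5
  s[B,B] = ((2.4)·(2.4) + (-0.6)·(-0.6) + (0.4)·(0.4) + (1.4)·(1.4) + (-3.6)·(-3.6)) / 4 = 21.2/4 = 5.3
  s[B,C] = ((2.4)·(-3) + (-0.6)·(2) + (0.4)·(2) + (1.4)·(2) + (-3.6)·(-3)) / 4 = 6/4 = 1.5
  s[C,C] = ((-3)·(-3) + (2)·(2) + (2)·(2) + (2)·(2) + (-3)·(-3)) / 4 = 30/4 = 7.5
  Sample standard deviations s_i = √(s[i,i]):
  s(A) = √(8.3) = 2.881
  s(B) = √(5.3) = 2.3022
  s(C) = √(7.5) = 2.7386

Step 3 — r_{ij} = s_{ij} / (s_i · s_j):
  r[A,A] = 1 (diagonal).
  r[A,B] = 2.95 / (2.881 · 2.3022) = 2.95 / 6.6325 = 0.4448
  r[A,C] = -1.5 / (2.881 · 2.7386) = -1.5 / 7.8899 = -0.1901
  r[B,B] = 1 (diagonal).
  r[B,C] = 1.5 / (2.3022 · 2.7386) = 1.5 / 6.3048 = 0.2379
  r[C,C] = 1 (diagonal).

R is symmetric with unit diagonal. Assembling:

R = [[1, 0.4448, -0.1901],
 [0.4448, 1, 0.2379],
 [-0.1901, 0.2379, 1]]


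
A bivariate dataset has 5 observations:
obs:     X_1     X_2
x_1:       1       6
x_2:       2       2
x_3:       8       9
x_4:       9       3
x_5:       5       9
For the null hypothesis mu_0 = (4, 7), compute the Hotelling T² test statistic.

Step 1 — sample mean vector:
  mean(X_1) = (1 + 2 + 8 + 9 + 5) / 5 = 25/5 = 5
  mean(X_2) = (6 + 2 + 9 + 3 + 9) / 5 = 29/5 = 5.8
  x̄ = (5, 5.8),  deviation x̄ - mu_0 = (5, 5.8) - (4, 7) = (1, -1.2).

Step 2 — sample covariance matrix, S[i,j] = (1/(n-1)) · Σ_k (x_{k,i} - mean_i) · (x_{k,j} - mean_j), divisor n-1 = 4:
  S[X_1,X_1] = ((-4)·(-4) + (-3)·(-3) + (3)·(3) + (4)·(4) + (0)·(0)) / 4 = 50/4 = 12.5
  S[X_1,X_2] = ((-4)·(0.2) + (-3)·(-3.8) + (3)·(3.2) + (4)·(-2.8) + (0)·(3.2)) / 4 = 9/4 = 2.25
  S[X_2,X_2] = ((0.2)·(0.2) + (-3.8)·(-3.8) + (3.2)·(3.2) + (-2.8)·(-2.8) + (3.2)·(3.2)) / 4 = 42.8/4 = 10.7
  S = [[12.5, 2.25],
 [2.25, 10.7]].

Step 3 — invert S. det(S) = 12.5·10.7 - (2.25)² = 128.6875.
  S^{-1} = (1/det) · [[d, -b], [-b, a]] = [[0.0831, -0.0175],
 [-0.0175, 0.0971]].

Step 4 — quadratic form (x̄ - mu_0)^T · S^{-1} · (x̄ - mu_0):
  S^{-1} · (x̄ - mu_0) = (0.1041, -0.134),
  (x̄ - mu_0)^T · [...] = (1)·(0.1041) + (-1.2)·(-0.134) = 0.265.

Step 5 — scale by n: T² = 5 · 0.265 = 1.3249.

T² ≈ 1.3249


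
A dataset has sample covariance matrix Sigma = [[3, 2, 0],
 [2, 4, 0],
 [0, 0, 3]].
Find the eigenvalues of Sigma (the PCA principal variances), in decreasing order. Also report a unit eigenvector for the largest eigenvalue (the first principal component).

Step 1 — characteristic polynomial p(λ) = det(λI - Sigma) = λ³ - tr·λ² + c_1·λ - det, where tr = trace, c_1 = sum of the principal 2×2 minors, det = det(Sigma):
  tr = 3 + 4 + 3 = 10,
  c_1 = (3·4 - (2)²) + (3·3 - (0)²) + (4·3 - (0)²) = 8 + 9 + 12 = 29,
  det = 3·(4·3 - (0)²) - (2)·((2)·3 - (0)·(0)) + (0)·((2)·(0) - 4·(0)) = 3·(12) - (2)·(6) + (0)·(0) = 24.
  So p(λ) = λ³ - 10λ² + 29λ - 24.
Step 2 — look for an integer root (rational root theorem: any rational root is an integer divisor of 24). Testing λ = 3:
  p(3) = 27 - 90 + 87 - 24 = 0  ✓
  Dividing out (λ - 3): p(λ) = (λ - 3)(λ² - 7λ + 8).
Step 3 — remaining eigenvalues from the quadratic λ² - 7λ + 8 = 0:
  Δ = 7² - 4·8 = 49 - 32 = 17,  λ = (7 ± √17)/2 = (7 ± 4.1231)/2 ≈ 5.5616 or 1.4384.
  Sorted: λ_1 = 5.5616,  λ_2 = 3,  λ_3 = 1.4384  (check: sum = 10 = tr ✓).

Step 4 — unit eigenvector for λ_1 ≈ 5.5616: v spans the null space of (Sigma - λ_1 I), whose rows are
  r_1 = (-2.5616, 2, 0),  r_2 = (2, -1.5616, 0),  r_3 = (0, 0, -2.5616).
  v is orthogonal to every row, so take v ∝ r_1 × r_3 = ((2)·(-2.5616) - (0)·(0), (0)·(0) - (-2.5616)·(-2.5616), (-2.5616)·(0) - (2)·(0)) ≈ (-5.1231, -6.5616, 0).
  Rescale (multiply by -1 so the first nonzero entry is positive): u = (5.1231, 6.5616, 0).
  ||u|| = √((5.1231)² + (6.5616)² + (0)²) = √(69.3002) ≈ 8.3247,  v_1 = u/||u|| ≈ (0.6154, 0.7882, 0) (||v_1|| = 1).

λ_1 = 5.5616,  λ_2 = 3,  λ_3 = 1.4384;  v_1 ≈ (0.6154, 0.7882, 0)


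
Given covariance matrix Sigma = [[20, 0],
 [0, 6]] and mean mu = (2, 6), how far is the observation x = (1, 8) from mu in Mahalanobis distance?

Step 1 — centre the observation: (x - mu) = (-1, 2).

Step 2 — invert Sigma. det(Sigma) = 20·6 - (0)² = 120.
  Sigma^{-1} = (1/det) · [[d, -b], [-b, a]] = [[0.05, 0],
 [0, 0.1667]].

Step 3 — form the quadratic (x - mu)^T · Sigma^{-1} · (x - mu):
  Sigma^{-1} · (x - mu) = (-0.05, 0.3333).
  (x - mu)^T · [Sigma^{-1} · (x - mu)] = (-1)·(-0.05) + (2)·(0.3333) = 0.7167.

Step 4 — take square root: d = √(0.7167) ≈ 0.8466.

d(x, mu) = √(0.7167) ≈ 0.8466


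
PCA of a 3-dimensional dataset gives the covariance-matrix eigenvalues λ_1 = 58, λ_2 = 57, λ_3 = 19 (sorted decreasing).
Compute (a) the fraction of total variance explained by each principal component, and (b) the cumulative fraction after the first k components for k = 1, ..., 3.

Step 1 — total variance = trace(Sigma) = Σ λ_i = 58 + 57 + 19 = 134.

Step 2 — fraction explained by component i = λ_i / Σ λ:
  PC1: 58/134 = 0.4328
  PC2: 57/134 = 0.4254
  PC3: 19/134 = 0.1418

Step 3 — cumulative fraction after k components = (λ_1 + ... + λ_k) / Σ λ:
  k = 1: 58/134 = 0.4328
  k = 2: (58 + 57)/134 = 115/134 = 0.8582
  k = 3: (58 + 57 + 19)/134 = 134/134 = 1

Summary (fraction, with percent):

explained: PC1 0.4328 (43.28%), PC2 0.4254 (42.54%), PC3 0.1418 (14.18%);  cumulative: 0.4328, 0.8582, 1


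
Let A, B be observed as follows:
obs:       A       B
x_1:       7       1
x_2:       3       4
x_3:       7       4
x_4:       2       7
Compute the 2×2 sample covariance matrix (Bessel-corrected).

Step 1 — column means:
  mean(A) = (7 + 3 + 7 + 2) / 4 = 19/4 = 4.75
  mean(B) = (1 + 4 + 4 + 7) / 4 = 16/4 = 4

Step 2 — sample covariance S[i,j] = (1/(n-1)) · Σ_k (x_{k,i} - mean_i) · (x_{k,j} - mean_j), with n-1 = 3.
  S[A,A] = ((2.25)·(2.25) + (-1.75)·(-1.75) + (2.25)·(2.25) + (-2.75)·(-2.75)) / 3 = 20.75/3 = 6.9167
  S[A,B] = ((2.25)·(-3) + (-1.75)·(0) + (2.25)·(0) + (-2.75)·(3)) / 3 = -15/3 = -5
  S[B,B] = ((-3)·(-3) + (0)·(0) + (0)·(0) + (3)·(3)) / 3 = 18/3 = 6

S is symmetric (S[j,i] = S[i,j]). Assembling:

S = [[6.9167, -5],
 [-5, 6]]
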